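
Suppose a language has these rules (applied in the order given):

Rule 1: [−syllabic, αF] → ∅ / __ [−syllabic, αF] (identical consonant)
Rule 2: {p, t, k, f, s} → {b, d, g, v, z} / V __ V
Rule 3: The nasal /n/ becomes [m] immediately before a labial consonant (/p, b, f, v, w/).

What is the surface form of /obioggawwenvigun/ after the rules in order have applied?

Rule 1 (degemination): /gg/ is a geminate; the first /g/ deletes. /ww/ is a geminate; the first /w/ deletes. /obioggawwenvigun/ → obiogawenvigun.
Rule 2 (intervocalic voicing): no segment meets the environment; /obiogawenvigun/ is unchanged.
Rule 3 (nasal place assimilation): /n/ precedes the labial consonant /v/, so it assimilates in place to [m]. /obiogawenvigun/ → obiogawemvigun.

obiogawemvigun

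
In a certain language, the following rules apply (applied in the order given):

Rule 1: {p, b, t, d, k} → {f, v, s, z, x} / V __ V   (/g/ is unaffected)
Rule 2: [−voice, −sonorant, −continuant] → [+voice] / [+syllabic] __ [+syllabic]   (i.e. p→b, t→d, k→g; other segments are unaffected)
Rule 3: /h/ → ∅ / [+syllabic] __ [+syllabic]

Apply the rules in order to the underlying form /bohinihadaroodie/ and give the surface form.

boiniazaroozie

Rule 1 (intervocalic spirantization): /d/ is a stop between vowels /a/ and /a/, so it spirantizes to the fricative [z]. /d/ is a stop between vowels /o/ and /i/, so it spirantizes to the fricative [z]. /bohinihadaroodie/ → bohinihazaroozie.
Rule 2 (intervocalic voicing): no segment meets the environment; /bohinihazaroozie/ is unchanged.
Rule 3 (intervocalic h-deletion): /h/ occurs between vowels /o/ and /i/, so it deletes. /h/ occurs between vowels /i/ and /a/, so it deletes. /bohinihazaroozie/ → boiniazaroozie.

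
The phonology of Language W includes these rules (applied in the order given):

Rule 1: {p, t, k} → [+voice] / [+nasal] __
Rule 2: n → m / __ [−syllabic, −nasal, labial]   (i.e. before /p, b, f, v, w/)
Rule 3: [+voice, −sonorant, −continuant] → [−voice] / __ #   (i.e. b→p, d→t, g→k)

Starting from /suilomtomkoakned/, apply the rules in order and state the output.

Rule 1 (post-nasal voicing): /t/ is a voiceless stop immediately after the nasal /m/, so it voices to [d]. /k/ is a voiceless stop immediately after the nasal /m/, so it voices to [g]. /suilomtomkoakned/ → suilomdomgoakned.
Rule 2 (nasal place assimilation): no segment meets the environment; /suilomdomgoakned/ is unchanged.
Rule 3 (final devoicing): /d/ is a voiced stop in word-final position, so it devoices to [t]. /suilomdomgoakned/ → suilomdomgoaknet.

suilomdomgoaknet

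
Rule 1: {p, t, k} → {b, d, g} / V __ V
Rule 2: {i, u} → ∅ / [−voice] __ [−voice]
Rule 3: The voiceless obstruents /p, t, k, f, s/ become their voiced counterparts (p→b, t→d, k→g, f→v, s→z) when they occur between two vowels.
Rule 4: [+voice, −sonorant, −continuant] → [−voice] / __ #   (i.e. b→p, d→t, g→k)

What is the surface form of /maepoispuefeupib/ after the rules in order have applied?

Rule 1 (intervocalic voicing): /p/ is a voiceless stop between vowels /e/ and /o/, so it voices to [b]. /p/ is a voiceless stop between vowels /u/ and /i/, so it voices to [b]. /maepoispuefeupib/ → maeboispuefeubib.
Rule 2 (high vowel syncope): no segment meets the environment; /maeboispuefeubib/ is unchanged.
Rule 3 (intervocalic voicing): /f/ is a voiceless obstruent between vowels /e/ and /e/, so it voices to [v]. /maeboispuefeubib/ → maeboispueveubib.
Rule 4 (final devoicing): /b/ is a voiced stop in word-final position, so it devoices to [p]. /maeboispueveubib/ → maeboispueveubip.

maeboispueveubip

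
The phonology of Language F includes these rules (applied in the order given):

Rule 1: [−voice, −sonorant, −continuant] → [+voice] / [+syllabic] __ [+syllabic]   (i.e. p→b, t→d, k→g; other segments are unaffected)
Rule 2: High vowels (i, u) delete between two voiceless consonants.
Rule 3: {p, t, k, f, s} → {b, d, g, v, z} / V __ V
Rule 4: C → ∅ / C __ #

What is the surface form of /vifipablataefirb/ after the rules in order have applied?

vivibabladaevir

Rule 1 (intervocalic voicing): /p/ is a voiceless stop between vowels /i/ and /a/, so it voices to [b]. /t/ is a voiceless stop between vowels /a/ and /a/, so it voices to [d]. /vifipablataefirb/ → vifibabladaefirb.
Rule 2 (high vowel syncope): no segment meets the environment; /vifibabladaefirb/ is unchanged.
Rule 3 (intervocalic voicing): /f/ is a voiceless obstruent between vowels /i/ and /i/, so it voices to [v]. /f/ is a voiceless obstruent between vowels /e/ and /i/, so it voices to [v]. /vifibabladaefirb/ → vivibabladaevirb.
Rule 4 (final cluster simplification): /b/ is the second consonant of a word-final cluster /rb/, so it deletes. /vivibabladaevirb/ → vivibabladaevir.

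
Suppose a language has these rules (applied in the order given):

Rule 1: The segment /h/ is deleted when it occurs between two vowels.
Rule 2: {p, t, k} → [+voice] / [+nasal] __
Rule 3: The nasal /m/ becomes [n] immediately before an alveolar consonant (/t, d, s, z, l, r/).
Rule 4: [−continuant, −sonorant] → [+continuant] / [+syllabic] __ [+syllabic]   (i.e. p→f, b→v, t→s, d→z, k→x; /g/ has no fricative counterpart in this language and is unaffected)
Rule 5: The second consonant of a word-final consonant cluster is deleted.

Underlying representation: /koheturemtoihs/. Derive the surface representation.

koesurendoih

Rule 1 (intervocalic h-deletion): /h/ occurs between vowels /o/ and /e/, so it deletes. /koheturemtoihs/ → koeturemtoihs.
Rule 2 (post-nasal voicing): /t/ is a voiceless stop immediately after the nasal /m/, so it voices to [d]. /koeturemtoihs/ → koeturemdoihs.
Rule 3 (nasal place assimilation): /m/ precedes the alveolar consonant /d/, so it assimilates in place to [n]. /koeturemdoihs/ → koeturendoihs.
Rule 4 (intervocalic spirantization): /t/ is a stop between vowels /e/ and /u/, so it spirantizes to the fricative [s]. /koeturendoihs/ → koesurendoihs.
Rule 5 (final cluster simplification): /s/ is the second consonant of a word-final cluster /hs/, so it deletes. /koesurendoihs/ → koesurendoih.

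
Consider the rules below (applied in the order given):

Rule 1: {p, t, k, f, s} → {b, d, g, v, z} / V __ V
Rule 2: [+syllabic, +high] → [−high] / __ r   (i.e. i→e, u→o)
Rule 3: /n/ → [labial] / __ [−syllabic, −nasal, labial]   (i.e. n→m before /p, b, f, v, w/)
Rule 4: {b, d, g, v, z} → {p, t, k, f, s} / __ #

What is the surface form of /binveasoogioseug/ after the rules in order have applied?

bimveazoogiozeuk

Rule 1 (intervocalic voicing): /s/ is a voiceless obstruent between vowels /a/ and /o/, so it voices to [z]. /s/ is a voiceless obstruent between vowels /o/ and /e/, so it voices to [z]. /binveasoogioseug/ → binveazoogiozeug.
Rule 2 (pre-rhotic lowering): no segment meets the environment; /binveazoogiozeug/ is unchanged.
Rule 3 (nasal place assimilation): /n/ precedes the labial consonant /v/, so it assimilates in place to [m]. /binveazoogiozeug/ → bimveazoogiozeug.
Rule 4 (final devoicing): /g/ is a voiced obstruent in word-final position, so it devoices to [k]. /bimveazoogiozeug/ → bimveazoogiozeuk.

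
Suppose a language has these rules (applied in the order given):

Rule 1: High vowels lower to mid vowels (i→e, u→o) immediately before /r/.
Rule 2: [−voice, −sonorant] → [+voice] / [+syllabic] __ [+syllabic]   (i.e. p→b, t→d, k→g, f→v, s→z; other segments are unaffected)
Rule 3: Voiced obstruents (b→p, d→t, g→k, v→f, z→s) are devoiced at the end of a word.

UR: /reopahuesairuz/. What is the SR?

reobahuezaerus

Rule 1 (pre-rhotic lowering): /i/ is a high vowel immediately before /r/, so it lowers to [e]. /reopahuesairuz/ → reopahuesaeruz.
Rule 2 (intervocalic voicing): /p/ is a voiceless obstruent between vowels /o/ and /a/, so it voices to [b]. /s/ is a voiceless obstruent between vowels /e/ and /a/, so it voices to [z]. /reopahuesaeruz/ → reobahuezaeruz.
Rule 3 (final devoicing): /z/ is a voiced obstruent in word-final position, so it devoices to [s]. /reobahuezaeruz/ → reobahuezaerus.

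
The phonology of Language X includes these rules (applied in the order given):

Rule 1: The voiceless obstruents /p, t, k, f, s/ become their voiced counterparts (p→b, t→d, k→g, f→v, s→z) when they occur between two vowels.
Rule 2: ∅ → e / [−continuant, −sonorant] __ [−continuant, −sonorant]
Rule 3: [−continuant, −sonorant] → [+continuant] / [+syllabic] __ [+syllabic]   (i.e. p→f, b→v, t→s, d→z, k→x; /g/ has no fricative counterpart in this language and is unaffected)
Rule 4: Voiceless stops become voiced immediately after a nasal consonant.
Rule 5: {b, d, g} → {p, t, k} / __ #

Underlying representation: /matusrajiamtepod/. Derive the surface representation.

Rule 1 (intervocalic voicing): /t/ is a voiceless obstruent between vowels /a/ and /u/, so it voices to [d]. /p/ is a voiceless obstruent between vowels /e/ and /o/, so it voices to [b]. /matusrajiamtepod/ → madusrajiamtebod.
Rule 2 (stop-cluster e-epenthesis): no segment meets the environment; /madusrajiamtebod/ is unchanged.
Rule 3 (intervocalic spirantization): /d/ is a stop between vowels /a/ and /u/, so it spirantizes to the fricative [z]. /b/ is a stop between vowels /e/ and /o/, so it spirantizes to the fricative [v]. /madusrajiamtebod/ → mazusrajiamtevod.
Rule 4 (post-nasal voicing): /t/ is a voiceless stop immediately after the nasal /m/, so it voices to [d]. /mazusrajiamtevod/ → mazusrajiamdevod.
Rule 5 (final devoicing): /d/ is a voiced stop in word-final position, so it devoices to [t]. /mazusrajiamdevod/ → mazusrajiamdevot.

mazusrajiamdevot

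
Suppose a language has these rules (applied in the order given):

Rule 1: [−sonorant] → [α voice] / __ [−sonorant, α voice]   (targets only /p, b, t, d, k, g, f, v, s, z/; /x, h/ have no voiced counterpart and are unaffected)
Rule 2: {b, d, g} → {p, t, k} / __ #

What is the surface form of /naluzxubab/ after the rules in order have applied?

nalusxubap

Rule 1 (regressive voicing assimilation): /z/ precedes the voiceless obstruent /x/, so it devoices to [s] by assimilation. /naluzxubab/ → nalusxubab.
Rule 2 (final devoicing): /b/ is a voiced stop in word-final position, so it devoices to [p]. /nalusxubab/ → nalusxubap.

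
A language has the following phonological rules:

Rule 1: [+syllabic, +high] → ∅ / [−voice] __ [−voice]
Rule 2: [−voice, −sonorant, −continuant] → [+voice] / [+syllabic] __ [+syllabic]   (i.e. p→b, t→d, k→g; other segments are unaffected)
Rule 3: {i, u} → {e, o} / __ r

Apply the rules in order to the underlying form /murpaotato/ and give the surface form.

morpaodado

Rule 1 (high vowel syncope): no segment meets the environment; /murpaotato/ is unchanged.
Rule 2 (intervocalic voicing): /t/ is a voiceless stop between vowels /o/ and /a/, so it voices to [d]. /t/ is a voiceless stop between vowels /a/ and /o/, so it voices to [d]. /murpaotato/ → murpaodado.
Rule 3 (pre-rhotic lowering): /u/ is a high vowel immediately before /r/, so it lowers to [o]. /murpaodado/ → morpaodado.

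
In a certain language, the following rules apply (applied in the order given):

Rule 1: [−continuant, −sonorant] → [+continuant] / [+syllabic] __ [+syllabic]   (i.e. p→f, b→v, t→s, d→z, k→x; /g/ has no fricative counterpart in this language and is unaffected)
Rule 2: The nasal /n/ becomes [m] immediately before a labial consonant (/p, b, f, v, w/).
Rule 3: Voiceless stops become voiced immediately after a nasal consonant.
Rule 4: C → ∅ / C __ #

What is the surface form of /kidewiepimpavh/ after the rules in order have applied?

Rule 1 (intervocalic spirantization): /d/ is a stop between vowels /i/ and /e/, so it spirantizes to the fricative [z]. /p/ is a stop between vowels /e/ and /i/, so it spirantizes to the fricative [f]. /kidewiepimpavh/ → kizewiefimpavh.
Rule 2 (nasal place assimilation): no segment meets the environment; /kizewiefimpavh/ is unchanged.
Rule 3 (post-nasal voicing): /p/ is a voiceless stop immediately after the nasal /m/, so it voices to [b]. /kizewiefimpavh/ → kizewiefimbavh.
Rule 4 (final cluster simplification): /h/ is the second consonant of a word-final cluster /vh/, so it deletes. /kizewiefimbavh/ → kizewiefimbav.

kizewiefimbav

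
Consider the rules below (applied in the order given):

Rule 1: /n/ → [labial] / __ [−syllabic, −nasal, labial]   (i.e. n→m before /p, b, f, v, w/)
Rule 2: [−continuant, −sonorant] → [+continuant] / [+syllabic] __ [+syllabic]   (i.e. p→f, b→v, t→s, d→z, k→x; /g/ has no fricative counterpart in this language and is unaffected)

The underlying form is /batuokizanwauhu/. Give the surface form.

Rule 1 (nasal place assimilation): /n/ precedes the labial consonant /w/, so it assimilates in place to [m]. /batuokizanwauhu/ → batuokizamwauhu.
Rule 2 (intervocalic spirantization): /t/ is a stop between vowels /a/ and /u/, so it spirantizes to the fricative [s]. /k/ is a stop between vowels /o/ and /i/, so it spirantizes to the fricative [x]. /batuokizamwauhu/ → basuoxizamwauhu.

basuoxizamwauhu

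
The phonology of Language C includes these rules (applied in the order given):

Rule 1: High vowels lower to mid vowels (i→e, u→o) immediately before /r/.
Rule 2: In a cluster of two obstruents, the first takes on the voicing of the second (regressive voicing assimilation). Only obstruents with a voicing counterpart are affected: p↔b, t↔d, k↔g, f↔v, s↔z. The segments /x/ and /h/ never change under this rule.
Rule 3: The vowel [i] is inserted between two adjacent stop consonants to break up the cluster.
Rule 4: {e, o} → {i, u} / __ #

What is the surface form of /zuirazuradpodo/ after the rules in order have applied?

zuerazoratipodu

Rule 1 (pre-rhotic lowering): /i/ is a high vowel immediately before /r/, so it lowers to [e]. /u/ is a high vowel immediately before /r/, so it lowers to [o]. /zuirazuradpodo/ → zuerazoradpodo.
Rule 2 (regressive voicing assimilation): /d/ precedes the voiceless obstruent /p/, so it devoices to [t] by assimilation. /zuerazoradpodo/ → zuerazoratpodo.
Rule 3 (stop-cluster i-epenthesis): /t/ and /p/ form a stop–stop cluster, so [i] is inserted between them. /zuerazoratpodo/ → zuerazoratipodo.
Rule 4 (final vowel raising): /o/ is a mid vowel in word-final position, so it raises to [u]. /zuerazoratipodo/ → zuerazoratipodu.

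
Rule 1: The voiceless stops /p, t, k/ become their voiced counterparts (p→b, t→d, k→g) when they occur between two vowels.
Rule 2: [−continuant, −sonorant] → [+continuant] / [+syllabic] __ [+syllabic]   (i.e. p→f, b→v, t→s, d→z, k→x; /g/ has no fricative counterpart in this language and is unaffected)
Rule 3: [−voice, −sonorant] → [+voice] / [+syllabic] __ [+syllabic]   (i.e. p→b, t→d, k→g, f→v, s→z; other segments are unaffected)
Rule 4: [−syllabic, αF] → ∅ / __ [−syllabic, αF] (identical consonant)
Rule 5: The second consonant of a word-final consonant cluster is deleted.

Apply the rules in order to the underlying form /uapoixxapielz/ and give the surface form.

Rule 1 (intervocalic voicing): /p/ is a voiceless stop between vowels /a/ and /o/, so it voices to [b]. /p/ is a voiceless stop between vowels /a/ and /i/, so it voices to [b]. /uapoixxapielz/ → uaboixxabielz.
Rule 2 (intervocalic spirantization): /b/ is a stop between vowels /a/ and /o/, so it spirantizes to the fricative [v]. /b/ is a stop between vowels /a/ and /i/, so it spirantizes to the fricative [v]. /uaboixxabielz/ → uavoixxavielz.
Rule 3 (intervocalic voicing): no segment meets the environment; /uavoixxavielz/ is unchanged.
Rule 4 (degemination): /xx/ is a geminate; the first /x/ deletes. /uavoixxavielz/ → uavoixavielz.
Rule 5 (final cluster simplification): /z/ is the second consonant of a word-final cluster /lz/, so it deletes. /uavoixavielz/ → uavoixaviel.

uavoixaviel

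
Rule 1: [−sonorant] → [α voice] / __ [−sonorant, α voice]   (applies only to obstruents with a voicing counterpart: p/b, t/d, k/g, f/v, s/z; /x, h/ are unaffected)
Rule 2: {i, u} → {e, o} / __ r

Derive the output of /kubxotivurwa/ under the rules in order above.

kupxotivorwa

Rule 1 (regressive voicing assimilation): /b/ precedes the voiceless obstruent /x/, so it devoices to [p] by assimilation. /kubxotivurwa/ → kupxotivurwa.
Rule 2 (pre-rhotic lowering): /u/ is a high vowel immediately before /r/, so it lowers to [o]. /kupxotivurwa/ → kupxotivorwa.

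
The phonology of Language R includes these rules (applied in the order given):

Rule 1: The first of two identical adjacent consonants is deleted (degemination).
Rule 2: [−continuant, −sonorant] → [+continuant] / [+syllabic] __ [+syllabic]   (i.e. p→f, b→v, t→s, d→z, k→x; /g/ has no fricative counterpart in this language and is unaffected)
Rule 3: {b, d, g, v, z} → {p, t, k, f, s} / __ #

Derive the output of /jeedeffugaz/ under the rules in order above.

Rule 1 (degemination): /ff/ is a geminate; the first /f/ deletes. /jeedeffugaz/ → jeedefugaz.
Rule 2 (intervocalic spirantization): /d/ is a stop between vowels /e/ and /e/, so it spirantizes to the fricative [z]. /jeedefugaz/ → jeezefugaz.
Rule 3 (final devoicing): /z/ is a voiced obstruent in word-final position, so it devoices to [s]. /jeezefugaz/ → jeezefugas.

jeezefugas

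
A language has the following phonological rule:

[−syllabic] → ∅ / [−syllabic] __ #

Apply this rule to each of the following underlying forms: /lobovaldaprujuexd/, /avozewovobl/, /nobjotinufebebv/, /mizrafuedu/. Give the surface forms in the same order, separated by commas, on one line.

lobovaldaprujuex, avozewovob, nobjotinufebeb, mizrafuedu

/lobovaldaprujuexd/: /d/ is the second consonant of a word-final cluster /xd/, so it deletes. → [lobovaldaprujuex].
/avozewovobl/: /l/ is the second consonant of a word-final cluster /bl/, so it deletes. → [avozewovob].
/nobjotinufebebv/: /v/ is the second consonant of a word-final cluster /bv/, so it deletes. → [nobjotinufebeb].
/mizrafuedu/: the rule's environment is not met; surfaces unchanged as [mizrafuedu].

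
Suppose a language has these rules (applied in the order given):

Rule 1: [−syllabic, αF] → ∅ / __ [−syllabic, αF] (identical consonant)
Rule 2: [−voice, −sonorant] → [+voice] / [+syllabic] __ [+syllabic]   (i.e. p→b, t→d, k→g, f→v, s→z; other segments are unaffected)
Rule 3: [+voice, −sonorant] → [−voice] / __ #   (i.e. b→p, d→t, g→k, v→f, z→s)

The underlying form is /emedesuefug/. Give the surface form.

emedezuevuk

Rule 1 (degemination): no segment meets the environment; /emedesuefug/ is unchanged.
Rule 2 (intervocalic voicing): /s/ is a voiceless obstruent between vowels /e/ and /u/, so it voices to [z]. /f/ is a voiceless obstruent between vowels /e/ and /u/, so it voices to [v]. /emedesuefug/ → emedezuevug.
Rule 3 (final devoicing): /g/ is a voiced obstruent in word-final position, so it devoices to [k]. /emedezuevug/ → emedezuevuk.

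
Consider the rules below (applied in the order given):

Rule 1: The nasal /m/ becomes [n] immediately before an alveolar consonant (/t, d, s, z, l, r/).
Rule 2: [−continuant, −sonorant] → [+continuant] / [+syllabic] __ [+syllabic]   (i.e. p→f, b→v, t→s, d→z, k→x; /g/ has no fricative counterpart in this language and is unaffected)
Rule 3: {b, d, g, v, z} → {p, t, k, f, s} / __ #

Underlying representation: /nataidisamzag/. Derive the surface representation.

Rule 1 (nasal place assimilation): /m/ precedes the alveolar consonant /z/, so it assimilates in place to [n]. /nataidisamzag/ → nataidisanzag.
Rule 2 (intervocalic spirantization): /t/ is a stop between vowels /a/ and /a/, so it spirantizes to the fricative [s]. /d/ is a stop between vowels /i/ and /i/, so it spirantizes to the fricative [z]. /nataidisanzag/ → nasaizisanzag.
Rule 3 (final devoicing): /g/ is a voiced obstruent in word-final position, so it devoices to [k]. /nasaizisanzag/ → nasaizisanzak.

nasaizisanzak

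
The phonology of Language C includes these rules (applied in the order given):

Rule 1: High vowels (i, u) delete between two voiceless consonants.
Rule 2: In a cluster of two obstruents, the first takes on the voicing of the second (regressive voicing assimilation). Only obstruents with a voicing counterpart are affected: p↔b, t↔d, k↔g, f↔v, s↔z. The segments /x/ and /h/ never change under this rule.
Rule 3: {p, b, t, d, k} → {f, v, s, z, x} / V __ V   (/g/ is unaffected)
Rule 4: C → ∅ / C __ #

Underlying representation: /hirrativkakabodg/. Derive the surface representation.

hirrasifkaxavod

Rule 1 (high vowel syncope): no segment meets the environment; /hirrativkakabodg/ is unchanged.
Rule 2 (regressive voicing assimilation): /v/ precedes the voiceless obstruent /k/, so it devoices to [f] by assimilation. /hirrativkakabodg/ → hirratifkakabodg.
Rule 3 (intervocalic spirantization): /t/ is a stop between vowels /a/ and /i/, so it spirantizes to the fricative [s]. /k/ is a stop between vowels /a/ and /a/, so it spirantizes to the fricative [x]. /b/ is a stop between vowels /a/ and /o/, so it spirantizes to the fricative [v]. /hirratifkakabodg/ → hirrasifkaxavodg.
Rule 4 (final cluster simplification): /g/ is the second consonant of a word-final cluster /dg/, so it deletes. /hirrasifkaxavodg/ → hirrasifkaxavod.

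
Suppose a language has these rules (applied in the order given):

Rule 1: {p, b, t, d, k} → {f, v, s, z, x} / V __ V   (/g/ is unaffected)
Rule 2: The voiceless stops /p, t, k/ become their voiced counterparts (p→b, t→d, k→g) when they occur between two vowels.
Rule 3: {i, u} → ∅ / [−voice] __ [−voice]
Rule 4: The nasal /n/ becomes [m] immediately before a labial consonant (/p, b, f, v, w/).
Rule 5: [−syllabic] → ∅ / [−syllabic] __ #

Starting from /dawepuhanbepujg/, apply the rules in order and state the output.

dawefhambefuj

Rule 1 (intervocalic spirantization): /p/ is a stop between vowels /e/ and /u/, so it spirantizes to the fricative [f]. /p/ is a stop between vowels /e/ and /u/, so it spirantizes to the fricative [f]. /dawepuhanbepujg/ → dawefuhanbefujg.
Rule 2 (intervocalic voicing): no segment meets the environment; /dawefuhanbefujg/ is unchanged.
Rule 3 (high vowel syncope): /u/ is a high vowel flanked by voiceless consonants /f/ and /h/, so it deletes. /dawefuhanbefujg/ → dawefhanbefujg.
Rule 4 (nasal place assimilation): /n/ precedes the labial consonant /b/, so it assimilates in place to [m]. /dawefhanbefujg/ → dawefhambefujg.
Rule 5 (final cluster simplification): /g/ is the second consonant of a word-final cluster /jg/, so it deletes. /dawefhambefujg/ → dawefhambefuj.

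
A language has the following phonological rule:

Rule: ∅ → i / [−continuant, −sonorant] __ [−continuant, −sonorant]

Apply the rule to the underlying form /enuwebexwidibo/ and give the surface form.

enuwebexwidibo

No segment of /enuwebexwidibo/ meets the structural description of the rule, so the form surfaces unchanged.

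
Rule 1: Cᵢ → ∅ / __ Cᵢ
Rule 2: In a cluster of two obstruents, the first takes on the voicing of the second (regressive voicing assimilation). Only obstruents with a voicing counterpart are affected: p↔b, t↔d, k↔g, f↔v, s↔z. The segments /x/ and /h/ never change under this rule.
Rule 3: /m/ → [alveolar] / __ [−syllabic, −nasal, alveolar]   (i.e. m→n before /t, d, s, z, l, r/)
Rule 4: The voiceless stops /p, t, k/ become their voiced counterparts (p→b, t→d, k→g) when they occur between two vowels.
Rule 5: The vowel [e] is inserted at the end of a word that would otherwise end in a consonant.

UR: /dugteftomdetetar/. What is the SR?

dukteftondededare

Rule 1 (degemination): no segment meets the environment; /dugteftomdetetar/ is unchanged.
Rule 2 (regressive voicing assimilation): /g/ precedes the voiceless obstruent /t/, so it devoices to [k] by assimilation. /dugteftomdetetar/ → dukteftomdetetar.
Rule 3 (nasal place assimilation): /m/ precedes the alveolar consonant /d/, so it assimilates in place to [n]. /dukteftomdetetar/ → dukteftondetetar.
Rule 4 (intervocalic voicing): /t/ is a voiceless stop between vowels /e/ and /e/, so it voices to [d]. /t/ is a voiceless stop between vowels /e/ and /a/, so it voices to [d]. /dukteftondetetar/ → dukteftondededar.
Rule 5 (final e-epenthesis): the form ends in the consonant /r/, so [e] is inserted word-finally. /dukteftondededar/ → dukteftondededare.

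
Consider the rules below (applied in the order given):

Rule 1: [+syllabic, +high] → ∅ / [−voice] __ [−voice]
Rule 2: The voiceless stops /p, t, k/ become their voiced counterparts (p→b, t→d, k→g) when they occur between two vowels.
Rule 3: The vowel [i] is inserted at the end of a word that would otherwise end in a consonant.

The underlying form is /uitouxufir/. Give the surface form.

uidouxfiri

Rule 1 (high vowel syncope): /u/ is a high vowel flanked by voiceless consonants /x/ and /f/, so it deletes. /uitouxufir/ → uitouxfir.
Rule 2 (intervocalic voicing): /t/ is a voiceless stop between vowels /i/ and /o/, so it voices to [d]. /uitouxfir/ → uidouxfir.
Rule 3 (final i-epenthesis): the form ends in the consonant /r/, so [i] is inserted word-finally. /uidouxfir/ → uidouxfiri.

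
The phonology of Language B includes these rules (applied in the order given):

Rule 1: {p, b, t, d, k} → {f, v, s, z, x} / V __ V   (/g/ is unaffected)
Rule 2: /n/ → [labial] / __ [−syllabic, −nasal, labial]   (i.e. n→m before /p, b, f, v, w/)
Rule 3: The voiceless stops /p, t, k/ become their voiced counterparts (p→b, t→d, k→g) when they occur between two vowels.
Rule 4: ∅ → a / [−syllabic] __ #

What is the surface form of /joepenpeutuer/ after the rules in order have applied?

Rule 1 (intervocalic spirantization): /p/ is a stop between vowels /e/ and /e/, so it spirantizes to the fricative [f]. /t/ is a stop between vowels /u/ and /u/, so it spirantizes to the fricative [s]. /joepenpeutuer/ → joefenpeusuer.
Rule 2 (nasal place assimilation): /n/ precedes the labial consonant /p/, so it assimilates in place to [m]. /joefenpeusuer/ → joefempeusuer.
Rule 3 (intervocalic voicing): no segment meets the environment; /joefempeusuer/ is unchanged.
Rule 4 (final a-epenthesis): the form ends in the consonant /r/, so [a] is inserted word-finally. /joefempeusuer/ → joefempeusuera.

joefempeusuera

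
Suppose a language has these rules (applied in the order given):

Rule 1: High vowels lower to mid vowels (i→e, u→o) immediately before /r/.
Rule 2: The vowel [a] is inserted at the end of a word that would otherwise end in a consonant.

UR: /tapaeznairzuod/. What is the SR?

tapaeznaerzuoda

Rule 1 (pre-rhotic lowering): /i/ is a high vowel immediately before /r/, so it lowers to [e]. /tapaeznairzuod/ → tapaeznaerzuod.
Rule 2 (final a-epenthesis): the form ends in the consonant /d/, so [a] is inserted word-finally. /tapaeznaerzuod/ → tapaeznaerzuoda.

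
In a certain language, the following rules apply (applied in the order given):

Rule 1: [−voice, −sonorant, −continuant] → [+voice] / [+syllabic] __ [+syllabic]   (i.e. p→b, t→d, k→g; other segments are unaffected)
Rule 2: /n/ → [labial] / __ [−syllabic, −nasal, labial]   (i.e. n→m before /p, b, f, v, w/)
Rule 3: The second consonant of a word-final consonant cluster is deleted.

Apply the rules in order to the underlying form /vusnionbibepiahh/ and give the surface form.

vusniombibebiah

Rule 1 (intervocalic voicing): /p/ is a voiceless stop between vowels /e/ and /i/, so it voices to [b]. /vusnionbibepiahh/ → vusnionbibebiahh.
Rule 2 (nasal place assimilation): /n/ precedes the labial consonant /b/, so it assimilates in place to [m]. /vusnionbibebiahh/ → vusniombibebiahh.
Rule 3 (final cluster simplification): /h/ is the second consonant of a word-final cluster /hh/, so it deletes. /vusniombibebiahh/ → vusniombibebiah.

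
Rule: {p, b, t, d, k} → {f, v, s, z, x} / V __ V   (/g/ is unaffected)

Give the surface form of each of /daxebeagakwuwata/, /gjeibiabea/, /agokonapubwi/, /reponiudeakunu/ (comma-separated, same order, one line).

/daxebeagakwuwata/: /b/ is a stop between vowels /e/ and /e/, so it spirantizes to the fricative [v]. /t/ is a stop between vowels /a/ and /a/, so it spirantizes to the fricative [s]. → [daxeveagakwuwasa].
/gjeibiabea/: /b/ is a stop between vowels /i/ and /i/, so it spirantizes to the fricative [v]. /b/ is a stop between vowels /a/ and /e/, so it spirantizes to the fricative [v]. → [gjeiviavea].
/agokonapubwi/: /k/ is a stop between vowels /o/ and /o/, so it spirantizes to the fricative [x]. /p/ is a stop between vowels /a/ and /u/, so it spirantizes to the fricative [f]. → [agoxonafubwi].
/reponiudeakunu/: /p/ is a stop between vowels /e/ and /o/, so it spirantizes to the fricative [f]. /d/ is a stop between vowels /u/ and /e/, so it spirantizes to the fricative [z]. /k/ is a stop between vowels /a/ and /u/, so it spirantizes to the fricative [x]. → [refoniuzeaxunu].

daxeveagakwuwasa, gjeiviavea, agoxonafubwi, refoniuzeaxunu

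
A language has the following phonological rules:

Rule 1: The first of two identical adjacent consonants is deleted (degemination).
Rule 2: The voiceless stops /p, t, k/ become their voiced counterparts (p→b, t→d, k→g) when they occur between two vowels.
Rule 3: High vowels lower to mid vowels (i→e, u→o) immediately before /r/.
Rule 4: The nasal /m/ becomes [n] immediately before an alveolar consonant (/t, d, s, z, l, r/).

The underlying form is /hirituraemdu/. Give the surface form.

Rule 1 (degemination): no segment meets the environment; /hirituraemdu/ is unchanged.
Rule 2 (intervocalic voicing): /t/ is a voiceless stop between vowels /i/ and /u/, so it voices to [d]. /hirituraemdu/ → hiriduraemdu.
Rule 3 (pre-rhotic lowering): /i/ is a high vowel immediately before /r/, so it lowers to [e]. /u/ is a high vowel immediately before /r/, so it lowers to [o]. /hiriduraemdu/ → heridoraemdu.
Rule 4 (nasal place assimilation): /m/ precedes the alveolar consonant /d/, so it assimilates in place to [n]. /heridoraemdu/ → heridoraendu.

heridoraendu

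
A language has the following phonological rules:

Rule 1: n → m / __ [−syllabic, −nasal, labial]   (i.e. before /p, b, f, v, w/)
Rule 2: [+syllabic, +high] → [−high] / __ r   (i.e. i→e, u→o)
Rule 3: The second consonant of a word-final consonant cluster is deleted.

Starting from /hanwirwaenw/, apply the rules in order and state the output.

Rule 1 (nasal place assimilation): /n/ precedes the labial consonant /w/, so it assimilates in place to [m]. /n/ precedes the labial consonant /w/, so it assimilates in place to [m]. /hanwirwaenw/ → hamwirwaemw.
Rule 2 (pre-rhotic lowering): /i/ is a high vowel immediately before /r/, so it lowers to [e]. /hamwirwaemw/ → hamwerwaemw.
Rule 3 (final cluster simplification): /w/ is the second consonant of a word-final cluster /mw/, so it deletes. /hamwerwaemw/ → hamwerwaem.

hamwerwaem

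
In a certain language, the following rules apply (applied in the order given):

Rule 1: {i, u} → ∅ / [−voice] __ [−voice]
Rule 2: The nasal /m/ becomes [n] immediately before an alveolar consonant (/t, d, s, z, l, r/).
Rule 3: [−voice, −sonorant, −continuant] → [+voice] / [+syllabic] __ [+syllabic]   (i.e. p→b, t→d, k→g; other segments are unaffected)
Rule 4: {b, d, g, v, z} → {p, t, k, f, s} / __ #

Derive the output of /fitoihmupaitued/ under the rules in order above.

Rule 1 (high vowel syncope): /i/ is a high vowel flanked by voiceless consonants /f/ and /t/, so it deletes. /fitoihmupaitued/ → ftoihmupaitued.
Rule 2 (nasal place assimilation): no segment meets the environment; /ftoihmupaitued/ is unchanged.
Rule 3 (intervocalic voicing): /p/ is a voiceless stop between vowels /u/ and /a/, so it voices to [b]. /t/ is a voiceless stop between vowels /i/ and /u/, so it voices to [d]. /ftoihmupaitued/ → ftoihmubaidued.
Rule 4 (final devoicing): /d/ is a voiced obstruent in word-final position, so it devoices to [t]. /ftoihmubaidued/ → ftoihmubaiduet.

ftoihmubaiduet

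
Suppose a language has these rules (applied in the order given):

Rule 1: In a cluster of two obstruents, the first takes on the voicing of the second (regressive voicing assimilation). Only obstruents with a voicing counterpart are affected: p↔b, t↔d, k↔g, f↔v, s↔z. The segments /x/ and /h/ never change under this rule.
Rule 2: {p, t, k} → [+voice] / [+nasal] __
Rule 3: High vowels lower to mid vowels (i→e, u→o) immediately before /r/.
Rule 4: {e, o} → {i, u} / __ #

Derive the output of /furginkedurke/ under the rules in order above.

Rule 1 (regressive voicing assimilation): no segment meets the environment; /furginkedurke/ is unchanged.
Rule 2 (post-nasal voicing): /k/ is a voiceless stop immediately after the nasal /n/, so it voices to [g]. /furginkedurke/ → furgingedurke.
Rule 3 (pre-rhotic lowering): /u/ is a high vowel immediately before /r/, so it lowers to [o]. /u/ is a high vowel immediately before /r/, so it lowers to [o]. /furgingedurke/ → forgingedorke.
Rule 4 (final vowel raising): /e/ is a mid vowel in word-final position, so it raises to [i]. /forgingedorke/ → forgingedorki.

forgingedorki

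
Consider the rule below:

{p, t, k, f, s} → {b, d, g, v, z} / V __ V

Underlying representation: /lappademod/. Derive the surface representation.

No segment of /lappademod/ meets the structural description of the rule, so the form surfaces unchanged.

lappademod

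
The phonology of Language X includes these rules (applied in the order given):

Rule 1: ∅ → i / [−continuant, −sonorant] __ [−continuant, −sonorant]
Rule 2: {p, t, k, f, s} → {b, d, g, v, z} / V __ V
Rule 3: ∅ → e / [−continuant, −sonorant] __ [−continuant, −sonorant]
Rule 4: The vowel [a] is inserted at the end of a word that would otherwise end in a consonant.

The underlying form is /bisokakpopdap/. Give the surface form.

bizogagibobidapa

Rule 1 (stop-cluster i-epenthesis): /k/ and /p/ form a stop–stop cluster, so [i] is inserted between them. /p/ and /d/ form a stop–stop cluster, so [i] is inserted between them. /bisokakpopdap/ → bisokakipopidap.
Rule 2 (intervocalic voicing): /s/ is a voiceless obstruent between vowels /i/ and /o/, so it voices to [z]. /k/ is a voiceless obstruent between vowels /o/ and /a/, so it voices to [g]. /k/ is a voiceless obstruent between vowels /a/ and /i/, so it voices to [g]. /p/ is a voiceless obstruent between vowels /i/ and /o/, so it voices to [b]. /p/ is a voiceless obstruent between vowels /o/ and /i/, so it voices to [b]. /bisokakipopidap/ → bizogagibobidap.
Rule 3 (stop-cluster e-epenthesis): no segment meets the environment; /bizogagibobidap/ is unchanged.
Rule 4 (final a-epenthesis): the form ends in the consonant /p/, so [a] is inserted word-finally. /bizogagibobidap/ → bizogagibobidapa.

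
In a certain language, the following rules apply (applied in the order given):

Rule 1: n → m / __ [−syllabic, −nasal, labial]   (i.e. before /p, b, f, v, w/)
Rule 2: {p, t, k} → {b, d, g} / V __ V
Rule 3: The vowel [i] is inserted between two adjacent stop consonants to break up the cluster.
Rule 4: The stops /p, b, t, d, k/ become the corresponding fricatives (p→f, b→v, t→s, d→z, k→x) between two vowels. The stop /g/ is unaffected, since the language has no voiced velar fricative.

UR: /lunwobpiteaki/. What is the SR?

Rule 1 (nasal place assimilation): /n/ precedes the labial consonant /w/, so it assimilates in place to [m]. /lunwobpiteaki/ → lumwobpiteaki.
Rule 2 (intervocalic voicing): /t/ is a voiceless stop between vowels /i/ and /e/, so it voices to [d]. /k/ is a voiceless stop between vowels /a/ and /i/, so it voices to [g]. /lumwobpiteaki/ → lumwobpideagi.
Rule 3 (stop-cluster i-epenthesis): /b/ and /p/ form a stop–stop cluster, so [i] is inserted between them. /lumwobpideagi/ → lumwobipideagi.
Rule 4 (intervocalic spirantization): /b/ is a stop between vowels /o/ and /i/, so it spirantizes to the fricative [v]. /p/ is a stop between vowels /i/ and /i/, so it spirantizes to the fricative [f]. /d/ is a stop between vowels /i/ and /e/, so it spirantizes to the fricative [z]. /lumwobipideagi/ → lumwovifizeagi.

lumwovifizeagi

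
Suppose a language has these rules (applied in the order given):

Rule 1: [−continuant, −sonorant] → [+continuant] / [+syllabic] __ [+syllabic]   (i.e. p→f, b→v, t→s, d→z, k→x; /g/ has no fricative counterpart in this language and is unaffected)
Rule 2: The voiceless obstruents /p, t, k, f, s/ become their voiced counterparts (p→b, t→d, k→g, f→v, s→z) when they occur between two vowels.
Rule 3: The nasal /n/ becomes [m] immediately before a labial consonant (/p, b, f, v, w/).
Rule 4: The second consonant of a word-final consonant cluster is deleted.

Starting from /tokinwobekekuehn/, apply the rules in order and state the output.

toximwovexexueh

Rule 1 (intervocalic spirantization): /k/ is a stop between vowels /o/ and /i/, so it spirantizes to the fricative [x]. /b/ is a stop between vowels /o/ and /e/, so it spirantizes to the fricative [v]. /k/ is a stop between vowels /e/ and /e/, so it spirantizes to the fricative [x]. /k/ is a stop between vowels /e/ and /u/, so it spirantizes to the fricative [x]. /tokinwobekekuehn/ → toxinwovexexuehn.
Rule 2 (intervocalic voicing): no segment meets the environment; /toxinwovexexuehn/ is unchanged.
Rule 3 (nasal place assimilation): /n/ precedes the labial consonant /w/, so it assimilates in place to [m]. /toxinwovexexuehn/ → toximwovexexuehn.
Rule 4 (final cluster simplification): /n/ is the second consonant of a word-final cluster /hn/, so it deletes. /toximwovexexuehn/ → toximwovexexueh.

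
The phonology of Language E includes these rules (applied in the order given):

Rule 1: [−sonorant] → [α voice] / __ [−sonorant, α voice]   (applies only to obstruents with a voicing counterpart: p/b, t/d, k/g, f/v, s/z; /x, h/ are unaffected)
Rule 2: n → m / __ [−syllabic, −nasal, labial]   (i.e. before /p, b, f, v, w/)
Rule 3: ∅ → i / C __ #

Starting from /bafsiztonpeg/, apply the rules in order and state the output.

bafsistompegi

Rule 1 (regressive voicing assimilation): /z/ precedes the voiceless obstruent /t/, so it devoices to [s] by assimilation. /bafsiztonpeg/ → bafsistonpeg.
Rule 2 (nasal place assimilation): /n/ precedes the labial consonant /p/, so it assimilates in place to [m]. /bafsistonpeg/ → bafsistompeg.
Rule 3 (final i-epenthesis): the form ends in the consonant /g/, so [i] is inserted word-finally. /bafsistompeg/ → bafsistompegi.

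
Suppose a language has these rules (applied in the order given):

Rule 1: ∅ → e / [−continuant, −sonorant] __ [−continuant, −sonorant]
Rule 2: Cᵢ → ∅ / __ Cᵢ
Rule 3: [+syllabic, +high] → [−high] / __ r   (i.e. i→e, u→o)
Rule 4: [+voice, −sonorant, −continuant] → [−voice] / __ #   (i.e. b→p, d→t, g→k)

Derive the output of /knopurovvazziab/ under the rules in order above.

Rule 1 (stop-cluster e-epenthesis): no segment meets the environment; /knopurovvazziab/ is unchanged.
Rule 2 (degemination): /vv/ is a geminate; the first /v/ deletes. /zz/ is a geminate; the first /z/ deletes. /knopurovvazziab/ → knopurovaziab.
Rule 3 (pre-rhotic lowering): /u/ is a high vowel immediately before /r/, so it lowers to [o]. /knopurovaziab/ → knoporovaziab.
Rule 4 (final devoicing): /b/ is a voiced stop in word-final position, so it devoices to [p]. /knoporovaziab/ → knoporovaziap.

knoporovaziap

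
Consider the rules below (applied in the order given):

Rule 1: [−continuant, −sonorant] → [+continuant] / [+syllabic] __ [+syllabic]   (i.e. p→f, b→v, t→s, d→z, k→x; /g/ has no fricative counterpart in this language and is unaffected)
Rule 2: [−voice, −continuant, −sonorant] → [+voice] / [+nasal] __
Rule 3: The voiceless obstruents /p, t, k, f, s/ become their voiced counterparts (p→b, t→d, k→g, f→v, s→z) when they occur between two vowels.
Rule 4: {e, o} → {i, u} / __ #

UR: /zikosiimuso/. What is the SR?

Rule 1 (intervocalic spirantization): /k/ is a stop between vowels /i/ and /o/, so it spirantizes to the fricative [x]. /zikosiimuso/ → zixosiimuso.
Rule 2 (post-nasal voicing): no segment meets the environment; /zixosiimuso/ is unchanged.
Rule 3 (intervocalic voicing): /s/ is a voiceless obstruent between vowels /o/ and /i/, so it voices to [z]. /s/ is a voiceless obstruent between vowels /u/ and /o/, so it voices to [z]. /zixosiimuso/ → zixoziimuzo.
Rule 4 (final vowel raising): /o/ is a mid vowel in word-final position, so it raises to [u]. /zixoziimuzo/ → zixoziimuzu.

zixoziimuzu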